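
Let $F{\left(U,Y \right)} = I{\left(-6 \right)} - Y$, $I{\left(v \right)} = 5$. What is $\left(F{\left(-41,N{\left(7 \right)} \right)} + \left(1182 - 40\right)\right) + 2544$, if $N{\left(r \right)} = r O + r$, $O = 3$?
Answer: $3663$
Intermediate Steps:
$N{\left(r \right)} = 4 r$ ($N{\left(r \right)} = r 3 + r = 3 r + r = 4 r$)
$F{\left(U,Y \right)} = 5 - Y$
$\left(F{\left(-41,N{\left(7 \right)} \right)} + \left(1182 - 40\right)\right) + 2544 = \left(\left(5 - 4 \cdot 7\right) + \left(1182 - 40\right)\right) + 2544 = \left(\left(5 - 28\right) + 1142\right) + 2544 = \left(-23 + 1142\right) + 2544 = 1119 + 2544 = 3663$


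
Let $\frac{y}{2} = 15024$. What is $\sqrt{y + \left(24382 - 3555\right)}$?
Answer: $5 \sqrt{2035} \approx 225.55$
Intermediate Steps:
$y = 30048$ ($y = 2 \cdot 15024 = 30048$)
$\sqrt{y + \left(24382 - 3555\right)} = \sqrt{30048 + \left(24382 - 3555\right)} = \sqrt{30048 + 20827} = \sqrt{50875} = 5 \sqrt{2035}$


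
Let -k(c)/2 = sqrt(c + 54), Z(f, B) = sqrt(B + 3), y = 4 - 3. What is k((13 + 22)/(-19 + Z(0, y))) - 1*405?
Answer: -405 - 2*sqrt(15011)/17 ≈ -419.41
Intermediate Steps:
y = 1
Z(f, B) = sqrt(3 + B)
k(c) = -2*sqrt(54 + c) (k(c) = -2*sqrt(c + 54) = -2*sqrt(54 + c))
k((13 + 22)/(-19 + Z(0, y))) - 1*405 = -2*sqrt(54 + (13 + 22)/(-19 + sqrt(3 + 1))) - 1*405 = -2*sqrt(54 + 35/(-19 + sqrt(4))) - 405 = -2*sqrt(54 + 35/(-19 + 2)) - 405 = -2*sqrt(54 + 35/(-17)) - 405 = -2*sqrt(54 + 35*(-1/17)) - 405 = -2*sqrt(54 - 35/17) - 405 = -2*sqrt(15011)/17 - 405 = -405 - 2*sqrt(15011)/17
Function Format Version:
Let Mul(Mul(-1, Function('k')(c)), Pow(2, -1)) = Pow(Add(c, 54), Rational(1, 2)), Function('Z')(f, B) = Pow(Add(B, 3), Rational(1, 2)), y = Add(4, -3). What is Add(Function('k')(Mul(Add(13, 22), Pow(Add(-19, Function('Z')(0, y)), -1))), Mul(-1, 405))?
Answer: Add(-405, Mul(Rational(-2, 17), Pow(15011, Rational(1, 2)))) ≈ -419.41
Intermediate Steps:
y = 1
Function('Z')(f, B) = Pow(Add(3, B), Rational(1, 2))
Function('k')(c) = Mul(-2, Pow(Add(54, c), Rational(1, 2))) (Function('k')(c) = Mul(-2, Pow(Add(c, 54), Rational(1, 2))) = Mul(-2, Pow(Add(54, c), Rational(1, 2))))
Add(Function('k')(Mul(Add(13, 22), Pow(Add(-19, Function('Z')(0, y)), -1))), Mul(-1, 405)) = Add(Mul(-2, Pow(Add(54, Mul(Add(13, 22), Pow(Add(-19, Pow(Add(3, 1), Rational(1, 2))), -1))), Rational(1, 2))), Mul(-1, 405)) = Add(Mul(-2, Pow(Add(54, Mul(35, Pow(Add(-19, Pow(4, Rational(1, 2))), -1))), Rational(1, 2))), -405) = Add(Mul(-2, Pow(Add(54, Mul(35, Pow(Add(-19, 2), -1))), Rational(1, 2))), -405) = Add(Mul(-2, Pow(Add(54, Mul(35, Pow(-17, -1))), Rational(1, 2))), -405) = Add(Mul(-2, Pow(Add(54, Mul(35, Rational(-1, 17))), Rational(1, 2))), -405) = Add(Mul(-2, Pow(Add(54, Rational(-35, 17)), Rational(1, 2))), -405) = Add(Mul(-2, Pow(Rational(883, 17), Rational(1, 2))), -405) = Add(Mul(-2, Mul(Rational(1, 17), Pow(15011, Rational(1, 2)))), -405) = Add(Mul(Rational(-2, 17), Pow(15011, Rational(1, 2))), -405) = Add(-405, Mul(Rational(-2, 17), Pow(15011, Rational(1, 2))))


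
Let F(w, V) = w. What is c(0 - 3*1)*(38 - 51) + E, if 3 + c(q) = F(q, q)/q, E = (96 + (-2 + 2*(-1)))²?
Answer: 8490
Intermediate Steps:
E = 8464 (E = (96 + (-2 - 2))² = (96 - 4)² = 92² = 8464)
c(q) = -2 (c(q) = -3 + q/q = -3 + 1 = -2)
c(0 - 3*1)*(38 - 51) + E = -2*(38 - 51) + 8464 = -2*(-13) + 8464 = 26 + 8464 = 8490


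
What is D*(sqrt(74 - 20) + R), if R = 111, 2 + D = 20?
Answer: 1998 + 54*sqrt(6) ≈ 2130.3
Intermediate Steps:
D = 18 (D = -2 + 20 = 18)
D*(sqrt(74 - 20) + R) = 18*(sqrt(74 - 20) + 111) = 18*(sqrt(54) + 111) = 18*(3*sqrt(6) + 111) = 18*(111 + 3*sqrt(6)) = 1998 + 54*sqrt(6)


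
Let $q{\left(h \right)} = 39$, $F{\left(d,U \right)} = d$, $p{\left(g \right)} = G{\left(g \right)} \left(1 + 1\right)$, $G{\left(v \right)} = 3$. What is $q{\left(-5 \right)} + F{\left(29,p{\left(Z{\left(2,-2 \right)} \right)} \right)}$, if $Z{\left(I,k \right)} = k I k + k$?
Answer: $68$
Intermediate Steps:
$Z{\left(I,k \right)} = k + I k^{2}$ ($Z{\left(I,k \right)} = I k k + k = I k^{2} + k = k + I k^{2}$)
$p{\left(g \right)} = 6$ ($p{\left(g \right)} = 3 \left(1 + 1\right) = 3 \cdot 2 = 6$)
$q{\left(-5 \right)} + F{\left(29,p{\left(Z{\left(2,-2 \right)} \right)} \right)} = 39 + 29 = 68$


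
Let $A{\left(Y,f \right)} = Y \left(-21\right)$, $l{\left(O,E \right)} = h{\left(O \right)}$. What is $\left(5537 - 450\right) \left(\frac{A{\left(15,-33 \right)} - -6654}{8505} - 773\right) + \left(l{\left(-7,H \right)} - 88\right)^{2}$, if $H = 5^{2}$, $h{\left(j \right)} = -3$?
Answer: $- \frac{11113706119}{2835} \approx -3.9202 \cdot 10^{6}$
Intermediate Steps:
$H = 25$
$l{\left(O,E \right)} = -3$
$A{\left(Y,f \right)} = - 21 Y$
$\left(5537 - 450\right) \left(\frac{A{\left(15,-33 \right)} - -6654}{8505} - 773\right) + \left(l{\left(-7,H \right)} - 88\right)^{2} = \left(5537 - 450\right) \left(\frac{\left(-21\right) 15 - -6654}{8505} - 773\right) + \left(-3 - 88\right)^{2} = 5087 \left(\left(-315 + 6654\right) \frac{1}{8505} - 773\right) + \left(-91\right)^{2} = 5087 \left(6339 \cdot \frac{1}{8505} - 773\right) + 8281 = 5087 \left(\frac{2113}{2835} - 773\right) + 8281 = 5087 \left(- \frac{2189342}{2835}\right) + 8281 = - \frac{11137182754}{2835} + 8281 = - \frac{11113706119}{2835}$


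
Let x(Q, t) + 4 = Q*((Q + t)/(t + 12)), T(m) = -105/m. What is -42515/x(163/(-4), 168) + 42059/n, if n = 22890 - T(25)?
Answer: 14036065690865/10816021377 ≈ 1297.7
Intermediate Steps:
x(Q, t) = -4 + Q*(Q + t)/(12 + t) (x(Q, t) = -4 + Q*((Q + t)/(t + 12)) = -4 + Q*((Q + t)/(12 + t)) = -4 + Q*(Q + t)/(12 + t))
n = 114471/5 (n = 22890 - (-105)/25 = 22890 - 1*(-21/5) = 22890 + 21/5 = 114471/5 ≈ 22894.)
-42515/x(163/(-4), 168) + 42059/n = -42515*(12 + 168)/(-48 + (163/(-4))² - 4*168 + (163/(-4))*168) + 42059/(114471/5) = -42515*180/(-48 + (163*(-¼))² - 672 + (163*(-¼))*168) + 42059*(5/114471) = -42515*180/(-48 + (-163/4)² - 672 - 163/4*168) + 210295/114471 = -42515*180/(-48 + 26569/16 - 672 - 6846) + 210295/114471 = -42515/((1/180)*(-94487/16)) + 210295/114471 = -42515/(-94487/2880) + 210295/114471 = -42515*(-2880/94487) + 210295/114471 = 122443200/94487 + 210295/114471 = 14036065690865/10816021377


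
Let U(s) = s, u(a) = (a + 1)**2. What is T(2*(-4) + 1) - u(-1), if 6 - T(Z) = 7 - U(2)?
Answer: 1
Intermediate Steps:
u(a) = (1 + a)**2
T(Z) = 1 (T(Z) = 6 - (7 - 1*2) = 6 - (7 - 2) = 6 - 1*5 = 6 - 5 = 1)
T(2*(-4) + 1) - u(-1) = 1 - (1 - 1)**2 = 1 - 1*0**2 = 1 - 1*0 = 1 + 0 = 1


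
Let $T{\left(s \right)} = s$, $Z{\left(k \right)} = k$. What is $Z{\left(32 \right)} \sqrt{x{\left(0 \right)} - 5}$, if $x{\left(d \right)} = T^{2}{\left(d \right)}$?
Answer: $32 i \sqrt{5} \approx 71.554 i$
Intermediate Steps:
$x{\left(d \right)} = d^{2}$
$Z{\left(32 \right)} \sqrt{x{\left(0 \right)} - 5} = 32 \sqrt{0^{2} - 5} = 32 \sqrt{0 - 5} = 32 \sqrt{-5} = 32 i \sqrt{5}$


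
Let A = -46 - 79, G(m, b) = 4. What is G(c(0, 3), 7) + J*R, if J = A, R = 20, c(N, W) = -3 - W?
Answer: -2496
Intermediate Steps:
A = -125
J = -125
G(c(0, 3), 7) + J*R = 4 - 125*20 = 4 - 2500 = -2496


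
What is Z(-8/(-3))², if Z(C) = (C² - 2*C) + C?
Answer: 1600/81 ≈ 19.753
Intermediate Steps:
Z(C) = C² - C
Z(-8/(-3))² = ((-8/(-3))*(-1 - 8/(-3)))² = ((-8*(-⅓))*(-1 - 8*(-⅓)))² = (8*(-1 + 8/3)/3)² = ((8/3)*(5/3))² = (40/9)² = 1600/81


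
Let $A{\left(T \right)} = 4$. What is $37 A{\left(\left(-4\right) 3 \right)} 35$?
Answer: $5180$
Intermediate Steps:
$37 A{\left(\left(-4\right) 3 \right)} 35 = 37 \cdot 4 \cdot 35 = 148 \cdot 35 = 5180$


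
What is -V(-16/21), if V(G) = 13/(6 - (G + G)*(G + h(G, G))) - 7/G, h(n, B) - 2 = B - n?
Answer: -301497/27824 ≈ -10.836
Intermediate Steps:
h(n, B) = 2 + B - n (h(n, B) = 2 + (B - n) = 2 + B - n)
V(G) = -7/G + 13/(6 - 2*G*(2 + G)) (V(G) = 13/(6 - (G + G)*(G + (2 + G - G))) - 7/G = 13/(6 - 2*G*(G + 2)) - 7/G = 13/(6 - 2*G*(2 + G)) - 7/G = -7/G + 13/(6 - 2*G*(2 + G)))
-V(-16/21) = -(42 - (-656)/21 - 14*(-16/21)**2)/(2*((-16/21))*(-3 + (-16/21)**2 + 2*(-16/21))) = -(42 - (-656)/21 - 14*(-16*1/21)**2)/(2*((-16*1/21))*(-3 + (-16*1/21)**2 + 2*(-16*1/21))) = -(42 - 41*(-16/21) - 14*(-16/21)**2)/(2*(-16/21)*(-3 + (-16/21)**2 + 2*(-16/21))) = -(-21)*(42 + 656/21 - 14*256/441)/(2*16*(-3 + 256/441 - 32/21)) = -(-21)*(42 + 656/21 - 512/63)/(2*16*(-1739/441)) = -(-21)*(-441)*586/(2*16*1739*9) = -1*301497/27824 = -301497/27824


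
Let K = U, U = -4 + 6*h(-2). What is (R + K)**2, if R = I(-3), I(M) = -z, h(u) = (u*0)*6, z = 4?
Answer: 64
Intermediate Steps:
h(u) = 0 (h(u) = 0*6 = 0)
U = -4 (U = -4 + 6*0 = -4 + 0 = -4)
K = -4
I(M) = -4 (I(M) = -1*4 = -4)
R = -4
(R + K)**2 = (-4 - 4)**2 = (-8)**2 = 64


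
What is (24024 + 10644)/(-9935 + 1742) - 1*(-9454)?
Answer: 25807318/2731 ≈ 9449.8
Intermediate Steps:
(24024 + 10644)/(-9935 + 1742) - 1*(-9454) = 34668/(-8193) + 9454 = 34668*(-1/8193) + 9454 = -11556/2731 + 9454 = 25807318/2731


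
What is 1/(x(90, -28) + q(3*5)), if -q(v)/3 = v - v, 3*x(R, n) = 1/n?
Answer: -84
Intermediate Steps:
x(R, n) = 1/(3*n)
q(v) = 0 (q(v) = -3*(v - v) = -3*0 = 0)
1/(x(90, -28) + q(3*5)) = 1/((1/3)/(-28) + 0) = 1/((1/3)*(-1/28) + 0) = 1/(-1/84 + 0) = 1/(-1/84) = -84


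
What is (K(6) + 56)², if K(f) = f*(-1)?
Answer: 2500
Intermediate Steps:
K(f) = -f
(K(6) + 56)² = (-1*6 + 56)² = (-6 + 56)² = 50² = 2500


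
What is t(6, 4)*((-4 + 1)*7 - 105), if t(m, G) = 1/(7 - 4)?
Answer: -42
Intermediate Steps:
t(m, G) = ⅓ (t(m, G) = 1/3 = ⅓)
t(6, 4)*((-4 + 1)*7 - 105) = ((-4 + 1)*7 - 105)/3 = (-3*7 - 105)/3 = (-21 - 105)/3 = (⅓)*(-126) = -42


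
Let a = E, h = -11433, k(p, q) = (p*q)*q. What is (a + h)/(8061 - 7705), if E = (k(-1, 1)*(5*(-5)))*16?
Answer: -11033/356 ≈ -30.992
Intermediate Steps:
k(p, q) = p*q²
E = 400 (E = ((-1*1²)*(5*(-5)))*16 = (-1*1*(-25))*16 = -1*(-25)*16 = 25*16 = 400)
a = 400
(a + h)/(8061 - 7705) = (400 - 11433)/(8061 - 7705) = -11033/356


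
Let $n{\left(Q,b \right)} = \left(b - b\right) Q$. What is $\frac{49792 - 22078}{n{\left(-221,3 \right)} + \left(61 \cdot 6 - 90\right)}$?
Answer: $\frac{4619}{46} \approx 100.41$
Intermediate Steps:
$n{\left(Q,b \right)} = 0$ ($n{\left(Q,b \right)} = 0 Q = 0$)
$\frac{49792 - 22078}{n{\left(-221,3 \right)} + \left(61 \cdot 6 - 90\right)} = \frac{49792 - 22078}{0 + \left(61 \cdot 6 - 90\right)} = \frac{27714}{0 + \left(366 - 90\right)} = \frac{27714}{0 + 276} = \frac{27714}{276} = 27714 \cdot \frac{1}{276} = \frac{4619}{46}$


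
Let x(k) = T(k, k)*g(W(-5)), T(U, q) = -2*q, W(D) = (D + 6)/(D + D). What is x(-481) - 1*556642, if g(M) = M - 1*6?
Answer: -2812551/5 ≈ -5.6251e+5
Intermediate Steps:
W(D) = (6 + D)/(2*D) (W(D) = (6 + D)/((2*D)) = (6 + D)*(1/(2*D)) = (6 + D)/(2*D))
g(M) = -6 + M (g(M) = M - 6 = -6 + M)
x(k) = 61*k/5 (x(k) = (-2*k)*(-6 + (1/2)*(6 - 5)/(-5)) = (-2*k)*(-6 + (1/2)*(-1/5)*1) = (-2*k)*(-6 - 1/10) = -2*k*(-61/10) = 61*k/5)
x(-481) - 1*556642 = (61/5)*(-481) - 1*556642 = -29341/5 - 556642 = -2812551/5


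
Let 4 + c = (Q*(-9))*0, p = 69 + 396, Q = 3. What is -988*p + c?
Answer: -459424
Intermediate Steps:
p = 465
c = -4 (c = -4 + (3*(-9))*0 = -4 - 27*0 = -4 + 0 = -4)
-988*p + c = -988*465 - 4 = -459420 - 4 = -459424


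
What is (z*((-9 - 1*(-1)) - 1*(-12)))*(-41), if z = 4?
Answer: -656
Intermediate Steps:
(z*((-9 - 1*(-1)) - 1*(-12)))*(-41) = (4*((-9 - 1*(-1)) - 1*(-12)))*(-41) = (4*((-9 + 1) + 12))*(-41) = (4*(-8 + 12))*(-41) = (4*4)*(-41) = 16*(-41) = -656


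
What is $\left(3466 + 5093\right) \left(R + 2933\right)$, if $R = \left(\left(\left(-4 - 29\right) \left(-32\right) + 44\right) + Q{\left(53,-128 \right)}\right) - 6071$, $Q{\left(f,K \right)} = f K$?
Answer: $-75507498$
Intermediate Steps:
$Q{\left(f,K \right)} = K f$
$R = -11755$ ($R = \left(\left(\left(-4 - 29\right) \left(-32\right) + 44\right) - 6784\right) - 6071 = \left(\left(\left(-33\right) \left(-32\right) + 44\right) - 6784\right) - 6071 = \left(\left(1056 + 44\right) - 6784\right) - 6071 = \left(1100 - 6784\right) - 6071 = -5684 - 6071 = -11755$)
$\left(3466 + 5093\right) \left(R + 2933\right) = \left(3466 + 5093\right) \left(-11755 + 2933\right) = 8559 \left(-8822\right) = -75507498$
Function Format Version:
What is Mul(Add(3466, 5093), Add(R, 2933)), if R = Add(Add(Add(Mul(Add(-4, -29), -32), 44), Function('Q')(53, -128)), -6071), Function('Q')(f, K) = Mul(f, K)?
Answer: -75507498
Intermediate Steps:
Function('Q')(f, K) = Mul(K, f)
R = -11755 (R = Add(Add(Add(Mul(Add(-4, -29), -32), 44), Mul(-128, 53)), -6071) = Add(Add(Add(Mul(-33, -32), 44), -6784), -6071) = Add(Add(Add(1056, 44), -6784), -6071) = Add(Add(1100, -6784), -6071) = Add(-5684, -6071) = -11755)
Mul(Add(3466, 5093), Add(R, 2933)) = Mul(Add(3466, 5093), Add(-11755, 2933)) = Mul(8559, -8822) = -75507498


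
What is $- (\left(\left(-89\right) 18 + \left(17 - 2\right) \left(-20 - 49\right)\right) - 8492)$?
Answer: $11129$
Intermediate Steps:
$- (\left(\left(-89\right) 18 + \left(17 - 2\right) \left(-20 - 49\right)\right) - 8492) = - (\left(-1602 + 15 \left(-69\right)\right) - 8492) = - (\left(-1602 - 1035\right) - 8492) = - (-2637 - 8492) = \left(-1\right) \left(-11129\right) = 11129$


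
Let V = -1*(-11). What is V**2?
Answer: 121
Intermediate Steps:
V = 11
V**2 = 11**2 = 121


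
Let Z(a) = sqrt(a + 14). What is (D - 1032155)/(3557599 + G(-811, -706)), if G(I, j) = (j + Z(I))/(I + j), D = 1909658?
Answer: 7184173674082705839/29126296345655236118 + 1331172051*I*sqrt(797)/29126296345655236118 ≈ 0.24666 + 1.2903e-9*I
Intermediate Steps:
Z(a) = sqrt(14 + a)
G(I, j) = (j + sqrt(14 + I))/(I + j)
(D - 1032155)/(3557599 + G(-811, -706)) = (1909658 - 1032155)/(3557599 + (-706 + sqrt(14 - 811))/(-811 - 706)) = 877503/(3557599 + (-706 + sqrt(-797))/(-1517)) = 877503/(3557599 - (-706 + I*sqrt(797))/1517) = 877503/(3557599 + (706/1517 - I*sqrt(797)/1517)) = 877503/(5396878389/1517 - I*sqrt(797)/1517)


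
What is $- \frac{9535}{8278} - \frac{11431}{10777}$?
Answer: $- \frac{197384513}{89212006} \approx -2.2125$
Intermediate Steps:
$- \frac{9535}{8278} - \frac{11431}{10777} = - \frac{197384513}{89212006}$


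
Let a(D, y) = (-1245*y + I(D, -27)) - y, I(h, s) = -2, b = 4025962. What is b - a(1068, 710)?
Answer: 4910624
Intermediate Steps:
a(D, y) = -2 - 1246*y (a(D, y) = (-1245*y - 2) - y = (-2 - 1245*y) - y = -2 - 1246*y)
b - a(1068, 710) = 4025962 - (-2 - 1246*710) = 4025962 - (-2 - 884660) = 4025962 - 1*(-884662) = 4025962 + 884662 = 4910624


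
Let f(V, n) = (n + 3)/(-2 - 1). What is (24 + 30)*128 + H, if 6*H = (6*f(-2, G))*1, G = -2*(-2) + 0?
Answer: 20729/3 ≈ 6909.7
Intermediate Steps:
G = 4 (G = 4 + 0 = 4)
f(V, n) = -1 - n/3 (f(V, n) = (3 + n)/(-3) = (3 + n)*(-⅓) = -1 - n/3)
H = -7/3 (H = ((6*(-1 - ⅓*4))*1)/6 = ((6*(-1 - 4/3))*1)/6 = ((6*(-7/3))*1)/6 = (-14*1)/6 = (⅙)*(-14) = -7/3 ≈ -2.3333)
(24 + 30)*128 + H = (24 + 30)*128 - 7/3 = 54*128 - 7/3 = 6912 - 7/3 = 20729/3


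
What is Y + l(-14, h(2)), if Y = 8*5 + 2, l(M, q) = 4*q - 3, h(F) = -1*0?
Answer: 39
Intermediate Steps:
h(F) = 0
l(M, q) = -3 + 4*q
Y = 42 (Y = 40 + 2 = 42)
Y + l(-14, h(2)) = 42 + (-3 + 4*0) = 42 + (-3 + 0) = 42 - 3 = 39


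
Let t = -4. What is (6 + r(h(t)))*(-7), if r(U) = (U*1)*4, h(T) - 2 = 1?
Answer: -126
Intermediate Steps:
h(T) = 3 (h(T) = 2 + 1 = 3)
r(U) = 4*U (r(U) = U*4 = 4*U)
(6 + r(h(t)))*(-7) = (6 + 4*3)*(-7) = (6 + 12)*(-7) = 18*(-7) = -126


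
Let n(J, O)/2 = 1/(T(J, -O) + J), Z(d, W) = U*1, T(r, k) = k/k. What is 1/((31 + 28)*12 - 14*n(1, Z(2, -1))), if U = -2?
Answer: 1/694 ≈ 0.0014409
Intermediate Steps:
T(r, k) = 1
Z(d, W) = -2 (Z(d, W) = -2*1 = -2)
n(J, O) = 2/(1 + J)
1/((31 + 28)*12 - 14*n(1, Z(2, -1))) = 1/((31 + 28)*12 - 28/(1 + 1)) = 1/(59*12 - 28/2) = 1/(708 - 28/2) = 1/(708 - 14*1) = 1/(708 - 14) = 1/694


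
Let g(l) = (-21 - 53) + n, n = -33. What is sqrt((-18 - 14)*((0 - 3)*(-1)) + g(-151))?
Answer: I*sqrt(203) ≈ 14.248*I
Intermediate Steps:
g(l) = -107 (g(l) = (-21 - 53) - 33 = -74 - 33 = -107)
sqrt((-18 - 14)*((0 - 3)*(-1)) + g(-151)) = sqrt((-18 - 14)*((0 - 3)*(-1)) - 107) = sqrt(-(-96)*(-1) - 107) = sqrt(-32*3 - 107) = sqrt(-96 - 107) = sqrt(-203) = I*sqrt(203)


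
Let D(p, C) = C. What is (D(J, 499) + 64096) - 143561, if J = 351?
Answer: -78966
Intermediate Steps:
(D(J, 499) + 64096) - 143561 = (499 + 64096) - 143561 = 64595 - 143561 = -78966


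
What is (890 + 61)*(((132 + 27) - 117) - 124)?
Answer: -77982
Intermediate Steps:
(890 + 61)*(((132 + 27) - 117) - 124) = 951*((159 - 117) - 124) = 951*(42 - 124) = 951*(-82) = -77982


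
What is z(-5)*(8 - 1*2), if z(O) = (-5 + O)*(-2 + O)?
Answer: 420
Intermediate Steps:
z(-5)*(8 - 1*2) = (10 + (-5)**2 - 7*(-5))*(8 - 1*2) = (10 + 25 + 35)*(8 - 2) = 70*6 = 420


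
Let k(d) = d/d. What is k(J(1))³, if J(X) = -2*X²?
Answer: 1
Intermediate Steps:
k(d) = 1
k(J(1))³ = 1³ = 1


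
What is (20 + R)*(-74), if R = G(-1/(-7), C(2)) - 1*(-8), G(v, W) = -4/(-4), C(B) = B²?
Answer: -2146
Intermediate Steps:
G(v, W) = 1 (G(v, W) = -4*(-¼) = 1)
R = 9 (R = 1 - 1*(-8) = 1 + 8 = 9)
(20 + R)*(-74) = (20 + 9)*(-74) = 29*(-74) = -2146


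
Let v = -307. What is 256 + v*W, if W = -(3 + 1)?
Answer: 1484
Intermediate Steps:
W = -4 (W = -1*4 = -4)
256 + v*W = 256 - 307*(-4) = 256 + 1228 = 1484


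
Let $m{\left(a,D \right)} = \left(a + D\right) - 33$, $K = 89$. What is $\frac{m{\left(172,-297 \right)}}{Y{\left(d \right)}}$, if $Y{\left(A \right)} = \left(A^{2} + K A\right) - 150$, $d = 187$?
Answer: $- \frac{79}{25731} \approx -0.0030702$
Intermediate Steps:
$m{\left(a,D \right)} = -33 + D + a$ ($m{\left(a,D \right)} = \left(D + a\right) - 33 = -33 + D + a$)
$Y{\left(A \right)} = -150 + A^{2} + 89 A$ ($Y{\left(A \right)} = \left(A^{2} + 89 A\right) - 150 = -150 + A^{2} + 89 A$)
$\frac{m{\left(172,-297 \right)}}{Y{\left(d \right)}} = \frac{-33 - 297 + 172}{-150 + 187^{2} + 89 \cdot 187} = - \frac{158}{-150 + 34969 + 16643} = - \frac{158}{51462} = \left(-158\right) \frac{1}{51462} = - \frac{79}{25731}$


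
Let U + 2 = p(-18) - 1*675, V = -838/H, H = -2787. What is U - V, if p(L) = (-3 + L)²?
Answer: -658570/2787 ≈ -236.30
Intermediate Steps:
V = 838/2787 (V = -838/(-2787) = -838*(-1/2787) = 838/2787 ≈ 0.30068)
U = -236 (U = -2 + ((-3 - 18)² - 1*675) = -2 + ((-21)² - 675) = -2 + (441 - 675) = -2 - 234 = -236)
U - V = -236 - 1*838/2787 = -236 - 838/2787 = -658570/2787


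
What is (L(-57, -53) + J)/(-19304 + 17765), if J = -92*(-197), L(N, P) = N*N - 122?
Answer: -21251/1539 ≈ -13.808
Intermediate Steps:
L(N, P) = -122 + N² (L(N, P) = N² - 122 = -122 + N²)
J = 18124
(L(-57, -53) + J)/(-19304 + 17765) = ((-122 + (-57)²) + 18124)/(-19304 + 17765) = ((-122 + 3249) + 18124)/(-1539) = (3127 + 18124)*(-1/1539) = 21251*(-1/1539) = -21251/1539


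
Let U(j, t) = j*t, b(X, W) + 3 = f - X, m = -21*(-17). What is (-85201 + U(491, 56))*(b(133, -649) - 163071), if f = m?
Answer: 9397259250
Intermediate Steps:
m = 357
f = 357
b(X, W) = 354 - X (b(X, W) = -3 + (357 - X) = 354 - X)
(-85201 + U(491, 56))*(b(133, -649) - 163071) = (-85201 + 491*56)*((354 - 1*133) - 163071) = (-85201 + 27496)*((354 - 133) - 163071) = -57705*(221 - 163071) = -57705*(-162850) = 9397259250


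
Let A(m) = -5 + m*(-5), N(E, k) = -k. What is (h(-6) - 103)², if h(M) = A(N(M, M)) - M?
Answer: 17424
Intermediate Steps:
A(m) = -5 - 5*m
h(M) = -5 + 4*M (h(M) = (-5 - (-5)*M) - M = (-5 + 5*M) - M = -5 + 4*M)
(h(-6) - 103)² = ((-5 + 4*(-6)) - 103)² = ((-5 - 24) - 103)² = (-29 - 103)² = (-132)² = 17424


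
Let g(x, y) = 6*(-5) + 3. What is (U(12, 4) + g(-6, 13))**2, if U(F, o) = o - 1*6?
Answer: 841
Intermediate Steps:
U(F, o) = -6 + o (U(F, o) = o - 6 = -6 + o)
g(x, y) = -27 (g(x, y) = -30 + 3 = -27)
(U(12, 4) + g(-6, 13))**2 = ((-6 + 4) - 27)**2 = (-2 - 27)**2 = (-29)**2 = 841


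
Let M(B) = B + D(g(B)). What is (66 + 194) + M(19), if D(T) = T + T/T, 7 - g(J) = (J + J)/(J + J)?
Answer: 286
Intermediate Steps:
g(J) = 6 (g(J) = 7 - (J + J)/(J + J) = 7 - 2*J/(2*J) = 7 - 2*J*1/(2*J) = 7 - 1*1 = 7 - 1 = 6)
D(T) = 1 + T (D(T) = T + 1 = 1 + T)
M(B) = 7 + B (M(B) = B + (1 + 6) = B + 7 = 7 + B)
(66 + 194) + M(19) = (66 + 194) + (7 + 19) = 260 + 26 = 286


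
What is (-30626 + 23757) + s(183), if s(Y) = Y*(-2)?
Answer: -7235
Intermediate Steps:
s(Y) = -2*Y
(-30626 + 23757) + s(183) = (-30626 + 23757) - 2*183 = -6869 - 366 = -7235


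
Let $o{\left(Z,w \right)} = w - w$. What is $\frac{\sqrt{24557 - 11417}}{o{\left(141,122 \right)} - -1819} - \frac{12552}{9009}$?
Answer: $- \frac{4184}{3003} + \frac{6 \sqrt{365}}{1819} \approx -1.3303$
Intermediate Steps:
$o{\left(Z,w \right)} = 0$
$\frac{\sqrt{24557 - 11417}}{o{\left(141,122 \right)} - -1819} - \frac{12552}{9009} = \frac{\sqrt{24557 - 11417}}{0 - -1819} - \frac{12552}{9009} = \frac{\sqrt{13140}}{0 + 1819} - \frac{4184}{3003} = \frac{6 \sqrt{365}}{1819} - \frac{4184}{3003} = - \frac{4184}{3003} + \frac{6 \sqrt{365}}{1819}$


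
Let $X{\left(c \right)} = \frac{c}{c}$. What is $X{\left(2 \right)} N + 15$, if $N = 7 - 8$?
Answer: $14$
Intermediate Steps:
$N = -1$ ($N = 7 - 8 = -1$)
$X{\left(c \right)} = 1$
$X{\left(2 \right)} N + 15 = 1 \left(-1\right) + 15 = -1 + 15 = 14$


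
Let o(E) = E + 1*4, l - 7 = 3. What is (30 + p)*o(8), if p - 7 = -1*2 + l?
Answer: 540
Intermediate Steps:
l = 10 (l = 7 + 3 = 10)
p = 15 (p = 7 + (-1*2 + 10) = 7 + (-2 + 10) = 7 + 8 = 15)
o(E) = 4 + E (o(E) = E + 4 = 4 + E)
(30 + p)*o(8) = (30 + 15)*(4 + 8) = 45*12 = 540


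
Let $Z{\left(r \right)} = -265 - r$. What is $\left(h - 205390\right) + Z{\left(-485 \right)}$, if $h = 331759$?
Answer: $126589$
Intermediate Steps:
$\left(h - 205390\right) + Z{\left(-485 \right)} = \left(331759 - 205390\right) - -220 = \left(331759 - 205390\right) + \left(-265 + 485\right) = \left(331759 - 205390\right) + 220 = 126369 + 220 = 126589$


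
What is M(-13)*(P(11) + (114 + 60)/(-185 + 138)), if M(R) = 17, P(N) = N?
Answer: 5831/47 ≈ 124.06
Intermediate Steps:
M(-13)*(P(11) + (114 + 60)/(-185 + 138)) = 17*(11 + (114 + 60)/(-185 + 138)) = 17*(11 + 174/(-47)) = 17*(11 + 174*(-1/47)) = 17*(11 - 174/47) = 17*(343/47) = 5831/47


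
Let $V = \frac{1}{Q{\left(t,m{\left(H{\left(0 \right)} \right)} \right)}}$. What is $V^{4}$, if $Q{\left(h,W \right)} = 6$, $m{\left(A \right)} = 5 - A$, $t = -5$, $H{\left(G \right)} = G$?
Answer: $\frac{1}{1296} \approx 0.0007716$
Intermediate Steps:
$V = \frac{1}{6} \approx 0.16667$
$V^{4} = \left(\frac{1}{6}\right)^{4} = \frac{1}{1296}$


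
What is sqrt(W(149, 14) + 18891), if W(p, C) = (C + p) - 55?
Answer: 3*sqrt(2111) ≈ 137.84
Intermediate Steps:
W(p, C) = -55 + C + p
sqrt(W(149, 14) + 18891) = sqrt((-55 + 14 + 149) + 18891) = sqrt(108 + 18891) = sqrt(18999) = 3*sqrt(2111)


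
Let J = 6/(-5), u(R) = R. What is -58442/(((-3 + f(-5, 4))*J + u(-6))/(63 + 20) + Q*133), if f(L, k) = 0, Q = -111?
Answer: 24253430/6126657 ≈ 3.9587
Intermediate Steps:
J = -6/5 (J = 6*(-⅕) = -6/5 ≈ -1.2000)
-58442/(((-3 + f(-5, 4))*J + u(-6))/(63 + 20) + Q*133) = -58442/(((-3 + 0)*(-6/5) - 6)/(63 + 20) - 111*133) = -58442/((-3*(-6/5) - 6)/83 - 14763) = -58442/((18/5 - 6)*(1/83) - 14763) = -58442/(-12/5*1/83 - 14763) = -58442/(-12/415 - 14763) = -58442/(-6126657/415) = -58442*(-415/6126657) = 24253430/6126657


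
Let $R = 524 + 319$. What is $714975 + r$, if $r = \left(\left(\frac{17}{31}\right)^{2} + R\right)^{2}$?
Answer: $\frac{1317062036719}{923521} \approx 1.4261 \cdot 10^{6}$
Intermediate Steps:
$R = 843$
$r = \frac{656767609744}{923521}$ ($r = \left(\left(\frac{17}{31}\right)^{2} + 843\right)^{2} = \left(\frac{289}{961} + 843\right)^{2} = \left(\frac{810412}{961}\right)^{2} = \frac{656767609744}{923521} \approx 7.1116 \cdot 10^{5}$)
$714975 + r = 714975 + \frac{656767609744}{923521} = \frac{1317062036719}{923521}$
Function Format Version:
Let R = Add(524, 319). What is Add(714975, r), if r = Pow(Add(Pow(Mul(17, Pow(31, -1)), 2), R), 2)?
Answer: Rational(1317062036719, 923521) ≈ 1.4261e+6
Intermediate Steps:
R = 843
r = Rational(656767609744, 923521) (r = Pow(Add(Pow(Mul(17, Pow(31, -1)), 2), 843), 2) = Pow(Add(Pow(Mul(17, Rational(1, 31)), 2), 843), 2) = Pow(Add(Pow(Rational(17, 31), 2), 843), 2) = Pow(Add(Rational(289, 961), 843), 2) = Pow(Rational(810412, 961), 2) = Rational(656767609744, 923521) ≈ 7.1116e+5)
Add(714975, r) = Add(714975, Rational(656767609744, 923521)) = Rational(1317062036719, 923521)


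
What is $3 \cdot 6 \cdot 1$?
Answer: $18$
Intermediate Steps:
$3 \cdot 6 \cdot 1 = 18 \cdot 1 = 18$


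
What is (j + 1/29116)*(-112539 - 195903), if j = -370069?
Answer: 1661720325771663/14558 ≈ 1.1414e+11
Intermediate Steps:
(j + 1/29116)*(-112539 - 195903) = (-370069 + 1/29116)*(-112539 - 195903) = (-370069 + 1/29116)*(-308442) = -10774929003/29116*(-308442) = 1661720325771663/14558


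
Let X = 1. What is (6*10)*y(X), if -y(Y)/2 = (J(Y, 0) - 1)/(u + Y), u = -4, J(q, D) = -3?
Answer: -160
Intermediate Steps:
y(Y) = 8/(-4 + Y) (y(Y) = -2*(-3 - 1)/(-4 + Y) = -(-8)/(-4 + Y) = 8/(-4 + Y))
(6*10)*y(X) = (6*10)*(8/(-4 + 1)) = 60*(8/(-3)) = 60*(8*(-⅓)) = 60*(-8/3) = -160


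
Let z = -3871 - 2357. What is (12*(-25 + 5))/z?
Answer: 20/519 ≈ 0.038536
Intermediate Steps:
z = -6228
(12*(-25 + 5))/z = (12*(-25 + 5))/(-6228) = (12*(-20))*(-1/6228) = -240*(-1/6228) = 20/519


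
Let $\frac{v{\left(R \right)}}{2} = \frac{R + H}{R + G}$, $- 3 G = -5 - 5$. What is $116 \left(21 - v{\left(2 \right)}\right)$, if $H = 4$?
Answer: $2175$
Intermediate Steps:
$G = \frac{10}{3}$ ($G = - \frac{-5 - 5}{3} = \left(- \frac{1}{3}\right) \left(-10\right) = \frac{10}{3} \approx 3.3333$)
$v{\left(R \right)} = \frac{2 \left(4 + R\right)}{\frac{10}{3} + R}$ ($v{\left(R \right)} = 2 \frac{R + 4}{R + \frac{10}{3}} = 2 \frac{4 + R}{\frac{10}{3} + R} = \frac{2 \left(4 + R\right)}{\frac{10}{3} + R}$)
$116 \left(21 - v{\left(2 \right)}\right) = 116 \left(21 - \frac{6 \left(4 + 2\right)}{10 + 3 \cdot 2}\right) = 116 \left(21 - 6 \frac{1}{10 + 6} \cdot 6\right) = 116 \left(21 - 6 \cdot \frac{1}{16} \cdot 6\right) = 116 \left(21 - \frac{9}{4}\right) = 116 \cdot \frac{75}{4} = 2175$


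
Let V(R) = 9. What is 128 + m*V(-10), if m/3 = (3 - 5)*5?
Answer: -142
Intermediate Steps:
m = -30 (m = 3*((3 - 5)*5) = 3*(-2*5) = 3*(-10) = -30)
128 + m*V(-10) = 128 - 30*9 = 128 - 270 = -142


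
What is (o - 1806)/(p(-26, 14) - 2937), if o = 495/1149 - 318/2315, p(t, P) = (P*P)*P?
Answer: 1601020689/171122485 ≈ 9.3560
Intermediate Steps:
p(t, P) = P³ (p(t, P) = P²*P = P³)
o = 260181/886645 (o = 495*(1/1149) - 318*1/2315 = 165/383 - 318/2315 = 260181/886645 ≈ 0.29344)
(o - 1806)/(p(-26, 14) - 2937) = (260181/886645 - 1806)/(14³ - 2937) = -1601020689/(886645*(2744 - 2937)) = -1601020689/886645/(-193) = -1601020689/886645*(-1/193) = 1601020689/171122485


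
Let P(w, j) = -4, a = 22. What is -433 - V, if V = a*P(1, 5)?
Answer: -345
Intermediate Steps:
V = -88 (V = 22*(-4) = -88)
-433 - V = -433 - 1*(-88) = -433 + 88 = -345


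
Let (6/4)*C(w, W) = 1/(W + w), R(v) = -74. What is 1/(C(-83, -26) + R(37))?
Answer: -327/24200 ≈ -0.013512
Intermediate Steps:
C(w, W) = 2/(3*(W + w))
1/(C(-83, -26) + R(37)) = 1/(2/(3*(-26 - 83)) - 74) = 1/((2/3)/(-109) - 74) = 1/((2/3)*(-1/109) - 74) = 1/(-2/327 - 74) = 1/(-24200/327) = -327/24200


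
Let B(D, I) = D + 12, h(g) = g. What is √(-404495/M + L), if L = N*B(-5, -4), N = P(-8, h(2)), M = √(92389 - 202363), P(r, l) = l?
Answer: √(169319929464 + 44483933130*I*√109974)/109974 ≈ 24.838 + 24.554*I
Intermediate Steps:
B(D, I) = 12 + D
M = I*√109974 (M = √(-109974) = I*√109974 ≈ 331.62*I)
N = 2
L = 14 (L = 2*(12 - 5) = 2*7 = 14)
√(-404495/M + L) = √(-404495*(-I*√109974/109974) + 14) = √(-(-404495)*I*√109974/109974 + 14) = √(404495*I*√109974/109974 + 14) = √(14 + 404495*I*√109974/109974)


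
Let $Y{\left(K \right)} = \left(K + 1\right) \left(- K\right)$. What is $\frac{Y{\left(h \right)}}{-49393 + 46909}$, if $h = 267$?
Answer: $\frac{5963}{207} \approx 28.807$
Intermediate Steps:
$Y{\left(K \right)} = - K \left(1 + K\right)$ ($Y{\left(K \right)} = \left(1 + K\right) \left(- K\right) = - K \left(1 + K\right)$)
$\frac{Y{\left(h \right)}}{-49393 + 46909} = \frac{\left(-1\right) 267 \left(1 + 267\right)}{-49393 + 46909} = \frac{\left(-1\right) 267 \cdot 268}{-2484} = \left(-71556\right) \left(- \frac{1}{2484}\right) = \frac{5963}{207}$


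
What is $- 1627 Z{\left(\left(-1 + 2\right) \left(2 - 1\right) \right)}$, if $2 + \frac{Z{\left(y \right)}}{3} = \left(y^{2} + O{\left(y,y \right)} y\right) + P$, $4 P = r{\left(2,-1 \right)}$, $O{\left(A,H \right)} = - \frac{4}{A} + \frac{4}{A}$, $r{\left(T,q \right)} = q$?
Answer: $\frac{24405}{4} \approx 6101.3$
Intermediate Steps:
$O{\left(A,H \right)} = 0$
$P = - \frac{1}{4}$ ($P = \frac{1}{4} \left(-1\right) = - \frac{1}{4} \approx -0.25$)
$Z{\left(y \right)} = - \frac{27}{4} + 3 y^{2}$ ($Z{\left(y \right)} = -6 + 3 \left(\left(y^{2} + 0 y\right) - \frac{1}{4}\right) = -6 + 3 \left(\left(y^{2} + 0\right) - \frac{1}{4}\right) = -6 + 3 \left(y^{2} - \frac{1}{4}\right) = -6 + 3 \left(- \frac{1}{4} + y^{2}\right) = -6 + \left(- \frac{3}{4} + 3 y^{2}\right) = - \frac{27}{4} + 3 y^{2}$)
$- 1627 Z{\left(\left(-1 + 2\right) \left(2 - 1\right) \right)} = - 1627 \left(- \frac{27}{4} + 3 \left(\left(-1 + 2\right) \left(2 - 1\right)\right)^{2}\right) = - 1627 \left(- \frac{27}{4} + 3 \left(1 \cdot 1\right)^{2}\right) = - 1627 \left(- \frac{27}{4} + 3 \cdot 1^{2}\right) = - 1627 \left(- \frac{27}{4} + 3 \cdot 1\right) = - 1627 \left(- \frac{27}{4} + 3\right) = \left(-1627\right) \left(- \frac{15}{4}\right) = \frac{24405}{4}$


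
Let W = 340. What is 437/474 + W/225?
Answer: 17299/7110 ≈ 2.4331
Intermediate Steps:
437/474 + W/225 = 437/474 + 340/225 = 437*(1/474) + 340*(1/225) = 437/474 + 68/45 = 17299/7110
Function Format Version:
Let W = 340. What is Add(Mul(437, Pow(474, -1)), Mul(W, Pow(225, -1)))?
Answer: Rational(17299, 7110) ≈ 2.4331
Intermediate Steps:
Add(Mul(437, Pow(474, -1)), Mul(W, Pow(225, -1))) = Add(Mul(437, Pow(474, -1)), Mul(340, Pow(225, -1))) = Add(Mul(437, Rational(1, 474)), Mul(340, Rational(1, 225))) = Add(Rational(437, 474), Rational(68, 45)) = Rational(17299, 7110)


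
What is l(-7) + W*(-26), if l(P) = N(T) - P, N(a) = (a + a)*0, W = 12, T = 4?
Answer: -305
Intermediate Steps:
N(a) = 0 (N(a) = (2*a)*0 = 0)
l(P) = -P (l(P) = 0 - P = -P)
l(-7) + W*(-26) = -1*(-7) + 12*(-26) = 7 - 312 = -305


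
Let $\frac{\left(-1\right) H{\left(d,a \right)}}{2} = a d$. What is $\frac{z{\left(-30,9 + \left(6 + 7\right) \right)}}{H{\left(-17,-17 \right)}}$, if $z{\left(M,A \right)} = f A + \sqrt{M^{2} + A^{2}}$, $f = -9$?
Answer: $\frac{99}{289} - \frac{\sqrt{346}}{289} \approx 0.2782$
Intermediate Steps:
$z{\left(M,A \right)} = \sqrt{A^{2} + M^{2}} - 9 A$ ($z{\left(M,A \right)} = - 9 A + \sqrt{M^{2} + A^{2}} = - 9 A + \sqrt{A^{2} + M^{2}} = \sqrt{A^{2} + M^{2}} - 9 A$)
$H{\left(d,a \right)} = - 2 a d$
$\frac{z{\left(-30,9 + \left(6 + 7\right) \right)}}{H{\left(-17,-17 \right)}} = \frac{\sqrt{\left(9 + \left(6 + 7\right)\right)^{2} + \left(-30\right)^{2}} - 9 \left(9 + \left(6 + 7\right)\right)}{\left(-2\right) \left(-17\right) \left(-17\right)} = \frac{\sqrt{\left(9 + 13\right)^{2} + 900} - 9 \left(9 + 13\right)}{-578} = \left(\sqrt{22^{2} + 900} - 198\right) \left(- \frac{1}{578}\right) = \left(\sqrt{484 + 900} - 198\right) \left(- \frac{1}{578}\right) = \left(\sqrt{1384} - 198\right) \left(- \frac{1}{578}\right) = \left(2 \sqrt{346} - 198\right) \left(- \frac{1}{578}\right) = \left(-198 + 2 \sqrt{346}\right) \left(- \frac{1}{578}\right) = \frac{99}{289} - \frac{\sqrt{346}}{289}$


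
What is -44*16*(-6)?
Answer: 4224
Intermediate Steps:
-44*16*(-6) = -704*(-6) = 4224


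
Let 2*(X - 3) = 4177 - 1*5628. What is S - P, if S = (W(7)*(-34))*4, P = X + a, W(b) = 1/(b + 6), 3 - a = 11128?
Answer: 307763/26 ≈ 11837.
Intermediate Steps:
a = -11125 (a = 3 - 1*11128 = 3 - 11128 = -11125)
X = -1445/2 (X = 3 + (4177 - 1*5628)/2 = 3 + (4177 - 5628)/2 = 3 + (½)*(-1451) = 3 - 1451/2 = -1445/2 ≈ -722.50)
W(b) = 1/(6 + b)
P = -23695/2 (P = -1445/2 - 11125 = -23695/2 ≈ -11848.)
S = -136/13 (S = (-34/(6 + 7))*4 = (-34/13)*4 = ((1/13)*(-34))*4 = -34/13*4 = -136/13 ≈ -10.462)
S - P = -136/13 - 1*(-23695/2) = -136/13 + 23695/2 = 307763/26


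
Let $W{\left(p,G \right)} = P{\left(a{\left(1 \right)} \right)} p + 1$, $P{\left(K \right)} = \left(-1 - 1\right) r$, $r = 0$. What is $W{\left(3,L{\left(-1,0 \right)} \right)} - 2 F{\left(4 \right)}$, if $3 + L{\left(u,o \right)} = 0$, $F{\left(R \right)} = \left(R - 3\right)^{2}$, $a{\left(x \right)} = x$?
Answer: $-1$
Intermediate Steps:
$P{\left(K \right)} = 0$ ($P{\left(K \right)} = \left(-1 - 1\right) 0 = \left(-2\right) 0 = 0$)
$F{\left(R \right)} = \left(-3 + R\right)^{2}$
$L{\left(u,o \right)} = -3$ ($L{\left(u,o \right)} = -3 + 0 = -3$)
$W{\left(p,G \right)} = 1$ ($W{\left(p,G \right)} = 0 p + 1 = 0 + 1 = 1$)
$W{\left(3,L{\left(-1,0 \right)} \right)} - 2 F{\left(4 \right)} = 1 - 2 \left(-3 + 4\right)^{2} = 1 - 2 \cdot 1^{2} = 1 - 2 = -1$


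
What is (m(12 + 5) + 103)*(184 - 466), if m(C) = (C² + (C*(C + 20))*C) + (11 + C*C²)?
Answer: -4514538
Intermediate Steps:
m(C) = 11 + C² + C³ + C²*(20 + C) (m(C) = (C² + (C*(20 + C))*C) + (11 + C³) = (C² + C²*(20 + C)) + (11 + C³) = 11 + C² + C³ + C²*(20 + C))
(m(12 + 5) + 103)*(184 - 466) = ((11 + 2*(12 + 5)³ + 21*(12 + 5)²) + 103)*(184 - 466) = ((11 + 2*17³ + 21*17²) + 103)*(-282) = ((11 + 2*4913 + 21*289) + 103)*(-282) = ((11 + 9826 + 6069) + 103)*(-282) = (15906 + 103)*(-282) = 16009*(-282) = -4514538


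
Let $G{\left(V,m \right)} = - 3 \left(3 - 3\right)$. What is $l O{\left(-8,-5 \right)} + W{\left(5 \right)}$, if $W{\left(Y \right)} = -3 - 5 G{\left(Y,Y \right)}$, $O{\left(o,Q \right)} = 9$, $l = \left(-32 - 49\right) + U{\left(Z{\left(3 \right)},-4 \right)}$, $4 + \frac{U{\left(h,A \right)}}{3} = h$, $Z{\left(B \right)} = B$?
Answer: $-759$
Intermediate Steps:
$G{\left(V,m \right)} = 0$ ($G{\left(V,m \right)} = \left(-3\right) 0 = 0$)
$U{\left(h,A \right)} = -12 + 3 h$
$l = -84$ ($l = \left(-32 - 49\right) + \left(-12 + 3 \cdot 3\right) = -81 + \left(-12 + 9\right) = -81 - 3 = -84$)
$W{\left(Y \right)} = -3$ ($W{\left(Y \right)} = -3 - 0 = -3 + 0 = -3$)
$l O{\left(-8,-5 \right)} + W{\left(5 \right)} = \left(-84\right) 9 - 3 = -756 - 3 = -759$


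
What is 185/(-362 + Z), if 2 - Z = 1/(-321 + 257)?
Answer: -11840/23039 ≈ -0.51391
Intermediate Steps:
Z = 129/64 (Z = 2 - 1/(-321 + 257) = 2 - 1/(-64) = 2 - 1*(-1/64) = 2 + 1/64 = 129/64 ≈ 2.0156)
185/(-362 + Z) = 185/(-362 + 129/64) = 185/(-23039/64) = 185*(-64/23039) = -11840/23039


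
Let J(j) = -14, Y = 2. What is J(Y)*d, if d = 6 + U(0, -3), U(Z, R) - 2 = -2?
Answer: -84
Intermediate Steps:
U(Z, R) = 0 (U(Z, R) = 2 - 2 = 0)
d = 6 (d = 6 + 0 = 6)
J(Y)*d = -14*6 = -84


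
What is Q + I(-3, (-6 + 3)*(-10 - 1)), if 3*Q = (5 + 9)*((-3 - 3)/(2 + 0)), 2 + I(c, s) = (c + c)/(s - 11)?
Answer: -179/11 ≈ -16.273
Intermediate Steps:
I(c, s) = -2 + 2*c/(-11 + s) (I(c, s) = -2 + (c + c)/(s - 11) = -2 + (2*c)/(-11 + s) = -2 + 2*c/(-11 + s))
Q = -14 (Q = ((5 + 9)*((-3 - 3)/(2 + 0)))/3 = (14*(-6/2))/3 = (14*(-6*½))/3 = (14*(-3))/3 = (⅓)*(-42) = -14)
Q + I(-3, (-6 + 3)*(-10 - 1)) = -14 + 2*(11 - 3 - (-6 + 3)*(-10 - 1))/(-11 + (-6 + 3)*(-10 - 1)) = -14 + 2*(11 - 3 - (-3)*(-11))/(-11 - 3*(-11)) = -14 + 2*(11 - 3 - 1*33)/(-11 + 33) = -14 + 2*(11 - 3 - 33)/22 = -14 + 2*(1/22)*(-25) = -14 - 25/11 = -179/11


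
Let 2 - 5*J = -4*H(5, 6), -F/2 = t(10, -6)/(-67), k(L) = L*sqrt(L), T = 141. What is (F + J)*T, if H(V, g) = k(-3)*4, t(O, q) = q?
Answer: 10434/335 - 6768*I*sqrt(3)/5 ≈ 31.146 - 2344.5*I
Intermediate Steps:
k(L) = L**(3/2)
H(V, g) = -12*I*sqrt(3) (H(V, g) = (-3)**(3/2)*4 = -3*I*sqrt(3)*4 = -12*I*sqrt(3))
F = -12/67 (F = -(-12)/(-67) = -(-12)*(-1)/67 = -2*6/67 = -12/67 ≈ -0.17910)
J = 2/5 - 48*I*sqrt(3)/5 (J = 2/5 - (-4)*(-12*I*sqrt(3))/5 = 2/5 - 48*I*sqrt(3)/5 ≈ 0.4 - 16.628*I)
(F + J)*T = (-12/67 + (2/5 - 48*I*sqrt(3)/5))*141 = (74/335 - 48*I*sqrt(3)/5)*141 = 10434/335 - 6768*I*sqrt(3)/5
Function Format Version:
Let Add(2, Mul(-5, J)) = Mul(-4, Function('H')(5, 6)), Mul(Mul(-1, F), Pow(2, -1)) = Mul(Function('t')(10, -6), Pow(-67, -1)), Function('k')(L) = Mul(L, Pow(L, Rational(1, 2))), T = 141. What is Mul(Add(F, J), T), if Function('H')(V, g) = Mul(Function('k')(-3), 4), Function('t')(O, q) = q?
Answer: Add(Rational(10434, 335), Mul(Rational(-6768, 5), I, Pow(3, Rational(1, 2)))) ≈ Add(31.146, Mul(-2344.5, I))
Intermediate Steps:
Function('k')(L) = Pow(L, Rational(3, 2))
Function('H')(V, g) = Mul(-12, I, Pow(3, Rational(1, 2))) (Function('H')(V, g) = Mul(Pow(-3, Rational(3, 2)), 4) = Mul(Mul(-3, I, Pow(3, Rational(1, 2))), 4) = Mul(-12, I, Pow(3, Rational(1, 2))))
F = Rational(-12, 67) (F = Mul(-2, Mul(-6, Pow(-67, -1))) = Mul(-2, Mul(-6, Rational(-1, 67))) = Mul(-2, Rational(6, 67)) = Rational(-12, 67) ≈ -0.17910)
J = Add(Rational(2, 5), Mul(Rational(-48, 5), I, Pow(3, Rational(1, 2)))) (J = Add(Rational(2, 5), Mul(Rational(-1, 5), Mul(-4, Mul(-12, I, Pow(3, Rational(1, 2)))))) = Add(Rational(2, 5), Mul(Rational(-1, 5), Mul(48, I, Pow(3, Rational(1, 2))))) = Add(Rational(2, 5), Mul(Rational(-48, 5), I, Pow(3, Rational(1, 2)))) ≈ Add(0.40000, Mul(-16.628, I)))
Mul(Add(F, J), T) = Mul(Add(Rational(-12, 67), Add(Rational(2, 5), Mul(Rational(-48, 5), I, Pow(3, Rational(1, 2))))), 141) = Mul(Add(Rational(74, 335), Mul(Rational(-48, 5), I, Pow(3, Rational(1, 2)))), 141) = Add(Rational(10434, 335), Mul(Rational(-6768, 5), I, Pow(3, Rational(1, 2))))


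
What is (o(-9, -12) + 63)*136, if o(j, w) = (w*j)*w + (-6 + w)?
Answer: -170136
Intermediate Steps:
o(j, w) = -6 + w + j*w² (o(j, w) = (j*w)*w + (-6 + w) = j*w² + (-6 + w) = -6 + w + j*w²)
(o(-9, -12) + 63)*136 = ((-6 - 12 - 9*(-12)²) + 63)*136 = ((-6 - 12 - 9*144) + 63)*136 = ((-6 - 12 - 1296) + 63)*136 = (-1314 + 63)*136 = -1251*136 = -170136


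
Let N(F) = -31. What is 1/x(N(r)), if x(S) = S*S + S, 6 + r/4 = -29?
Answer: 1/930 ≈ 0.0010753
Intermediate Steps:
r = -140 (r = -24 + 4*(-29) = -24 - 116 = -140)
x(S) = S + S² (x(S) = S² + S = S + S²)
1/x(N(r)) = 1/(-31*(1 - 31)) = 1/(-31*(-30)) = 1/930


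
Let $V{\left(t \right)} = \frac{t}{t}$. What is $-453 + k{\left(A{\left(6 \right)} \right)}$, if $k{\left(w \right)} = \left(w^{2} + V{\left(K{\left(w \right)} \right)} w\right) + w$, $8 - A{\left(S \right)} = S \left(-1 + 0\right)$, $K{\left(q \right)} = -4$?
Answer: $-229$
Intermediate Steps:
$V{\left(t \right)} = 1$
$A{\left(S \right)} = 8 + S$ ($A{\left(S \right)} = 8 - S \left(-1 + 0\right) = 8 - S \left(-1\right) = 8 - - S = 8 + S$)
$k{\left(w \right)} = w^{2} + 2 w$ ($k{\left(w \right)} = \left(w^{2} + 1 w\right) + w = \left(w^{2} + w\right) + w = \left(w + w^{2}\right) + w = w^{2} + 2 w$)
$-453 + k{\left(A{\left(6 \right)} \right)} = -453 + \left(8 + 6\right) \left(2 + \left(8 + 6\right)\right) = -453 + 14 \left(2 + 14\right) = -453 + 14 \cdot 16 = -453 + 224 = -229$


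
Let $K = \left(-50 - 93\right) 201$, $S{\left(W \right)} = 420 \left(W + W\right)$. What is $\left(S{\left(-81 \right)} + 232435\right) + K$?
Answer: $135652$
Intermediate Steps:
$S{\left(W \right)} = 840 W$ ($S{\left(W \right)} = 420 \cdot 2 W = 840 W$)
$K = -28743$ ($K = \left(-143\right) 201 = -28743$)
$\left(S{\left(-81 \right)} + 232435\right) + K = \left(840 \left(-81\right) + 232435\right) - 28743 = \left(-68040 + 232435\right) - 28743 = 164395 - 28743 = 135652$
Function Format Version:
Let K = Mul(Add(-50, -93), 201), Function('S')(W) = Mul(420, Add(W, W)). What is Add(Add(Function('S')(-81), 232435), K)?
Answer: 135652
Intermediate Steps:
Function('S')(W) = Mul(840, W) (Function('S')(W) = Mul(420, Mul(2, W)) = Mul(840, W))
K = -28743 (K = Mul(-143, 201) = -28743)
Add(Add(Function('S')(-81), 232435), K) = Add(Add(Mul(840, -81), 232435), -28743) = Add(Add(-68040, 232435), -28743) = Add(164395, -28743) = 135652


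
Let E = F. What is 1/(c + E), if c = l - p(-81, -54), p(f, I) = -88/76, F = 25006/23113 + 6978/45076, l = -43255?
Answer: -9897495086/428092449384247 ≈ -2.3120e-5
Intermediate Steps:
F = 644226485/520920794 (F = 25006*(1/23113) + 6978*(1/45076) = 25006/23113 + 3489/22538 = 644226485/520920794 ≈ 1.2367)
E = 644226485/520920794 ≈ 1.2367
p(f, I) = -22/19 (p(f, I) = -88*1/76 = -22/19)
c = -821823/19 (c = -43255 - 1*(-22/19) = -43255 + 22/19 = -821823/19 ≈ -43254.)
1/(c + E) = 1/(-821823/19 + 644226485/520920794) = 1/(-428092449384247/9897495086) = -9897495086/428092449384247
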